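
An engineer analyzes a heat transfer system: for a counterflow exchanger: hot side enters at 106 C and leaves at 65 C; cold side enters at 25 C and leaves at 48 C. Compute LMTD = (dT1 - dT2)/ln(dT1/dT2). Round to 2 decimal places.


dT1 = Th_in - Tc_out = 106 - 48 = 58
dT2 = Th_out - Tc_in = 65 - 25 = 40
LMTD = (dT1 - dT2) / ln(dT1/dT2)
LMTD = (58 - 40) / ln(58/40)
LMTD = 48.44 K


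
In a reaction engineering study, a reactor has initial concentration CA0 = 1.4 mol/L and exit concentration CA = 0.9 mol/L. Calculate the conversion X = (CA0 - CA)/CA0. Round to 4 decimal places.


X = (CA0 - CA) / CA0
X = (1.4 - 0.9) / 1.4
X = 0.5 / 1.4
X = 0.3571


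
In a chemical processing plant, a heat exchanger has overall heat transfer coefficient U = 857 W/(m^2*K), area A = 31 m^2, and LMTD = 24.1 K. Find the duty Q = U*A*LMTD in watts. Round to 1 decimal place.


Q = U * A * LMTD
Q = 857 * 31 * 24.1
Q = 640264.7 W


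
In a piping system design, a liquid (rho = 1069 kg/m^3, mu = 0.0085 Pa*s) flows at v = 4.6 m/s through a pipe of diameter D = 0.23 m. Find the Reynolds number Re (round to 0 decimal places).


Re = rho * v * D / mu
Re = 1069 * 4.6 * 0.23 / 0.0085
Re = 1131.002 / 0.0085
Re = 133059


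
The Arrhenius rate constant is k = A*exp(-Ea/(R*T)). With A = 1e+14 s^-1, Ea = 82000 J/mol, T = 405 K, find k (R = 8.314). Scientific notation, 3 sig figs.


k = A * exp(-Ea/(R*T))
k = 1e+14 * exp(-82000 / (8.314 * 405))
k = 1e+14 * exp(-24.352795)
k = 2.65e+03


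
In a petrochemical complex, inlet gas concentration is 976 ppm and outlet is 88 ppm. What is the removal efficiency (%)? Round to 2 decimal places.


Efficiency = (G_in - G_out) / G_in * 100%
Efficiency = (976 - 88) / 976 * 100
Efficiency = 888 / 976 * 100
Efficiency = 90.98%


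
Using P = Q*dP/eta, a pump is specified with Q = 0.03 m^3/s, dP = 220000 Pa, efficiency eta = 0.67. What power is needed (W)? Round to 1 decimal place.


P = Q * dP / eta
P = 0.03 * 220000 / 0.67
P = 6600.0 / 0.67
P = 9850.7 W


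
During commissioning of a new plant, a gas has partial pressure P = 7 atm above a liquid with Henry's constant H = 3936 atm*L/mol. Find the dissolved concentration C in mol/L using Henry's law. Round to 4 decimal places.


C = P / H
C = 7 / 3936
C = 0.0018 mol/L


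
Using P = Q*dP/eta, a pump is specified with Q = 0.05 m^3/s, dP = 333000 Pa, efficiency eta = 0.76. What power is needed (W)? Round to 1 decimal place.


P = Q * dP / eta
P = 0.05 * 333000 / 0.76
P = 16650.0 / 0.76
P = 21907.9 W


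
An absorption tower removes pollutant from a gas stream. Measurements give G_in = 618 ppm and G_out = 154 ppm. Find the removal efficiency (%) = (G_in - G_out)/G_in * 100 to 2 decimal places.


Efficiency = (G_in - G_out) / G_in * 100%
Efficiency = (618 - 154) / 618 * 100
Efficiency = 464 / 618 * 100
Efficiency = 75.08%


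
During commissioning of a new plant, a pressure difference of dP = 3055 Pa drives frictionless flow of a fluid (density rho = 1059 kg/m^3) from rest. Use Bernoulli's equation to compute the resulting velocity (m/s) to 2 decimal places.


v = sqrt(2*dP/rho)
v = sqrt(2*3055/1059)
v = sqrt(5.769594)
v = 2.40 m/s


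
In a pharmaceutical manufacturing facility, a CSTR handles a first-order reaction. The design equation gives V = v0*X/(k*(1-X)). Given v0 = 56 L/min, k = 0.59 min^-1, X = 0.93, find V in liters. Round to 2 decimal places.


V = v0 * X / (k * (1 - X))
V = 56 * 0.93 / (0.59 * (1 - 0.93))
V = 52.08 / (0.59 * 0.07)
V = 52.08 / 0.0413
V = 1261.02 L


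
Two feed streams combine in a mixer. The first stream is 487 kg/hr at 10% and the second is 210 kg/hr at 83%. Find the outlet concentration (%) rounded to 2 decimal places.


Mass balance on solute: F1*x1 + F2*x2 = F3*x3
F3 = F1 + F2 = 487 + 210 = 697 kg/hr
x3 = (F1*x1 + F2*x2)/F3
x3 = (487*0.1 + 210*0.83) / 697
x3 = 31.99%


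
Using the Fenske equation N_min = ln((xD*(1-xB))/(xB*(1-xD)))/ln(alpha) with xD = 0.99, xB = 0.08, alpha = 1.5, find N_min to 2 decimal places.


N_min = ln((xD*(1-xB))/(xB*(1-xD))) / ln(alpha)
Numerator inside ln: 0.9108 / 0.0008 = 1138.5
ln(1138.5) = 7.037467
ln(alpha) = ln(1.5) = 0.405465
N_min = 7.037467 / 0.405465 = 17.36


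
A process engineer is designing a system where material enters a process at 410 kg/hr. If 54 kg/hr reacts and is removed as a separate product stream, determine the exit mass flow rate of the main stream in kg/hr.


Steady-state mass balance on the main outlet: F_out = F_in - F_removed
F_out = 410 - 54
F_out = 356 kg/hr


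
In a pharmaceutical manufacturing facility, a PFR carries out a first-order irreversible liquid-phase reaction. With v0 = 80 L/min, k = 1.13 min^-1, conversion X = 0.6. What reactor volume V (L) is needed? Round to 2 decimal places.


V = (v0/k) * ln(1/(1-X))
V = (80/1.13) * ln(1/(1-0.6))
V = 70.79646 * ln(2.5)
V = 70.79646 * 0.916291
V = 64.87 L


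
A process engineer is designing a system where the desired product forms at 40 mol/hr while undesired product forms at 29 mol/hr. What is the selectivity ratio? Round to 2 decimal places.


S = desired product rate / undesired product rate
S = 40 / 29
S = 1.38


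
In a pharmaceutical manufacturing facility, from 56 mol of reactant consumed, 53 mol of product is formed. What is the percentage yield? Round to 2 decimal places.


Yield = (moles product / moles consumed) * 100%
Yield = (53 / 56) * 100
Yield = 0.9464 * 100
Yield = 94.64%


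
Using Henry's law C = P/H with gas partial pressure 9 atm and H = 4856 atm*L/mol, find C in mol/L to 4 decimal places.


C = P / H
C = 9 / 4856
C = 0.0019 mol/L


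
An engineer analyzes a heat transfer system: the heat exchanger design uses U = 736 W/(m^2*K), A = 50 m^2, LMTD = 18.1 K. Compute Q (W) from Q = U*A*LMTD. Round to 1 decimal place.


Q = U * A * LMTD
Q = 736 * 50 * 18.1
Q = 666080.0 W


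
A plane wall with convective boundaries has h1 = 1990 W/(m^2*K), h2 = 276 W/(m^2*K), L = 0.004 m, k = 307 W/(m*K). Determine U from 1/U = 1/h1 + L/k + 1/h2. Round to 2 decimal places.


1/U = 1/h1 + L/k + 1/h2
1/U = 1/1990 + 0.004/307 + 1/276
1/U = 0.0005025126 + 1.30293e-05 + 0.0036231884
1/U = 0.0041387303
U = 241.62 W/(m^2*K)


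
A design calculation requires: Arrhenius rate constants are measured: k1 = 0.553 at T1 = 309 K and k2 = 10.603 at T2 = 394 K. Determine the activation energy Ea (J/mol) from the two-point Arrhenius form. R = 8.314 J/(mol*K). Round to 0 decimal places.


Ea = R * ln(k2/k1) / (1/T1 - 1/T2)
ln(k2/k1) = ln(10.603/0.553) = 2.9535343
1/T1 - 1/T2 = 1/309 - 1/394 = 0.000698174889
Ea = 8.314 * 2.9535343 / 0.000698174889
Ea = 35171 J/mol


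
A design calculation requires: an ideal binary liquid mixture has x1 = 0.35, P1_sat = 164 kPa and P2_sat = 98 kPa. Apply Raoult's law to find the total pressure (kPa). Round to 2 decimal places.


P = x1*P1_sat + x2*P2_sat
x2 = 1 - x1 = 1 - 0.35 = 0.65
P = 0.35*164 + 0.65*98
P = 57.4 + 63.7
P = 121.10 kPa


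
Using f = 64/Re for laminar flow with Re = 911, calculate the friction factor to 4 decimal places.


f = 64 / Re
f = 64 / 911
f = 0.0703


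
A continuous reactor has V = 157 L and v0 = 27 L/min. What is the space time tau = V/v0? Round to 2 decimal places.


tau = V / v0
tau = 157 / 27
tau = 5.81 min


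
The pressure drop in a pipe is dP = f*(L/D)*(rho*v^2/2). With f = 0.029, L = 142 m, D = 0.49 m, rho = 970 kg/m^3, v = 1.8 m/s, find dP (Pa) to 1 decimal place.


dP = f * (L/D) * (rho*v^2/2)
dP = 0.029 * (142/0.49) * (970*1.8^2/2)
L/D = 289.79591837
rho*v^2/2 = 970*3.24/2 = 1571.4
dP = 0.029 * 289.79591837 * 1571.4
dP = 13206.2 Pa


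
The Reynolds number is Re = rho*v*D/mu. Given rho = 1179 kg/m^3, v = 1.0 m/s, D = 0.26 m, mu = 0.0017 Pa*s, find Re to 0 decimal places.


Re = rho * v * D / mu
Re = 1179 * 1.0 * 0.26 / 0.0017
Re = 306.54 / 0.0017
Re = 180318


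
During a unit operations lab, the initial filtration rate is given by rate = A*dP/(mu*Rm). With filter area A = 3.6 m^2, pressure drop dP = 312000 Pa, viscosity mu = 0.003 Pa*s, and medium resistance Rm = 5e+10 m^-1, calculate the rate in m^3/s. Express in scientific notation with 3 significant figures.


rate = A * dP / (mu * Rm)
rate = 3.6 * 312000 / (0.003 * 5e+10)
rate = 1123200.0 / 1.500e+08
rate = 7.49e-03 m^3/s


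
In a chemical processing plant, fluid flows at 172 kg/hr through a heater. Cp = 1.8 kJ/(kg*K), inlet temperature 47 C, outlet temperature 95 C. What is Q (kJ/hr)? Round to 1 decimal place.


Q = m_dot * Cp * (T2 - T1)
Q = 172 * 1.8 * (95 - 47)
Q = 172 * 1.8 * 48
Q = 14860.8 kJ/hr


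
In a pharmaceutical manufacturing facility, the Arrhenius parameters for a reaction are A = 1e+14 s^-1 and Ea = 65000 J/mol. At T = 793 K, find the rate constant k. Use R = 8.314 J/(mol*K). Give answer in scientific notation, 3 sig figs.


k = A * exp(-Ea/(R*T))
k = 1e+14 * exp(-65000 / (8.314 * 793))
k = 1e+14 * exp(-9.858938)
k = 5.23e+09


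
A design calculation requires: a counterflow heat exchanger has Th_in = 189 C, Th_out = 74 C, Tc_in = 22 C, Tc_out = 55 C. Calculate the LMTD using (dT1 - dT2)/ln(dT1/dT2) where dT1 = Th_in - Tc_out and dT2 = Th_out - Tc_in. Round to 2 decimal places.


dT1 = Th_in - Tc_out = 189 - 55 = 134
dT2 = Th_out - Tc_in = 74 - 22 = 52
LMTD = (dT1 - dT2) / ln(dT1/dT2)
LMTD = (134 - 52) / ln(134/52)
LMTD = 86.63 K


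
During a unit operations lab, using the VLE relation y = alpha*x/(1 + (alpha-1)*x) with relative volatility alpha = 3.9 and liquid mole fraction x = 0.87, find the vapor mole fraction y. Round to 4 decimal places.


y = alpha*x / (1 + (alpha-1)*x)
y = 3.9*0.87 / (1 + (3.9-1)*0.87)
y = 3.393 / (1 + 2.523)
y = 3.393 / 3.523
y = 0.9631


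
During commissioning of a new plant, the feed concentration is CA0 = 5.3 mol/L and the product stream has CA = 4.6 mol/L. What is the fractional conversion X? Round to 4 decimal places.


X = (CA0 - CA) / CA0
X = (5.3 - 4.6) / 5.3
X = 0.7 / 5.3
X = 0.1321


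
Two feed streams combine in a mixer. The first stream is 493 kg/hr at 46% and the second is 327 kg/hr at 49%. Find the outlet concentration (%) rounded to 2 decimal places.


Mass balance on solute: F1*x1 + F2*x2 = F3*x3
F3 = F1 + F2 = 493 + 327 = 820 kg/hr
x3 = (F1*x1 + F2*x2)/F3
x3 = (493*0.46 + 327*0.49) / 820
x3 = 47.20%


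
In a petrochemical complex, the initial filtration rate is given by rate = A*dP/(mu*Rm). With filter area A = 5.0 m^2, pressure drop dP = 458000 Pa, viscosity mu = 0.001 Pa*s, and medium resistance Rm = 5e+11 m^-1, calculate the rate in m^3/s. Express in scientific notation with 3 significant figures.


rate = A * dP / (mu * Rm)
rate = 5.0 * 458000 / (0.001 * 5e+11)
rate = 2290000.0 / 5.000e+08
rate = 4.58e-03 m^3/s


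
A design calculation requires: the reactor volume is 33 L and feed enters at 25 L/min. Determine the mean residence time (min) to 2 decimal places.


tau = V / v0
tau = 33 / 25
tau = 1.32 min


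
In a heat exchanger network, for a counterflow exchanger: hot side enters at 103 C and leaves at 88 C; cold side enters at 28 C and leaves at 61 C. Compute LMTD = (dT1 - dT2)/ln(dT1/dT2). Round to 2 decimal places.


dT1 = Th_in - Tc_out = 103 - 61 = 42
dT2 = Th_out - Tc_in = 88 - 28 = 60
LMTD = (dT1 - dT2) / ln(dT1/dT2)
LMTD = (42 - 60) / ln(42/60)
LMTD = 50.47 K


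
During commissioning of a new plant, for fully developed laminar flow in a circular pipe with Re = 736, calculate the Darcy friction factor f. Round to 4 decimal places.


f = 64 / Re
f = 64 / 736
f = 0.0870


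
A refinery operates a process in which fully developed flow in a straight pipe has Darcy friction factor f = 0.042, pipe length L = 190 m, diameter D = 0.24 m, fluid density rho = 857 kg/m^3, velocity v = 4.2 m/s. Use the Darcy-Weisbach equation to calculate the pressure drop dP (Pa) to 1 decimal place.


dP = f * (L/D) * (rho*v^2/2)
dP = 0.042 * (190/0.24) * (857*4.2^2/2)
L/D = 791.66666667
rho*v^2/2 = 857*17.64/2 = 7558.74
dP = 0.042 * 791.66666667 * 7558.74
dP = 251328.1 Pa


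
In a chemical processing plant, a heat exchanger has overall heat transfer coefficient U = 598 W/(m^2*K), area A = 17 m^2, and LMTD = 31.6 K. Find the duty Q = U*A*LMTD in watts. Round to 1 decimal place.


Q = U * A * LMTD
Q = 598 * 17 * 31.6
Q = 321245.6 W


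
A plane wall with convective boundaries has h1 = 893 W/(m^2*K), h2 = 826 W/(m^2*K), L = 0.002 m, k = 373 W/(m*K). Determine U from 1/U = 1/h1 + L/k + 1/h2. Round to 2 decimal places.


1/U = 1/h1 + L/k + 1/h2
1/U = 1/893 + 0.002/373 + 1/826
1/U = 0.0011198208 + 5.3619e-06 + 0.0012106538
1/U = 0.0023358365
U = 428.11 W/(m^2*K)


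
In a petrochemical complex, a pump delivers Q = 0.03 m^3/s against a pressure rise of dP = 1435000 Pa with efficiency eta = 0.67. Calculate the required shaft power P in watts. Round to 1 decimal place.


P = Q * dP / eta
P = 0.03 * 1435000 / 0.67
P = 43050.0 / 0.67
P = 64253.7 W


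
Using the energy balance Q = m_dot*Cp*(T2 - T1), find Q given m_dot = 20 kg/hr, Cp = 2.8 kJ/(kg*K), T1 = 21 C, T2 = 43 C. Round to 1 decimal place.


Q = m_dot * Cp * (T2 - T1)
Q = 20 * 2.8 * (43 - 21)
Q = 20 * 2.8 * 22
Q = 1232.0 kJ/hr


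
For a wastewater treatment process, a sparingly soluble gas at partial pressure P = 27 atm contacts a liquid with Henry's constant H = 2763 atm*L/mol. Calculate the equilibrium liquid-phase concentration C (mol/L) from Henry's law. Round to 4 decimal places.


C = P / H
C = 27 / 2763
C = 0.0098 mol/L


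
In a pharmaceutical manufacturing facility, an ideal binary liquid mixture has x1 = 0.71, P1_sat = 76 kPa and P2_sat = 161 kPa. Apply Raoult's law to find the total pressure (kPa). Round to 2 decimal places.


P = x1*P1_sat + x2*P2_sat
x2 = 1 - x1 = 1 - 0.71 = 0.29
P = 0.71*76 + 0.29*161
P = 53.96 + 46.69
P = 100.65 kPa


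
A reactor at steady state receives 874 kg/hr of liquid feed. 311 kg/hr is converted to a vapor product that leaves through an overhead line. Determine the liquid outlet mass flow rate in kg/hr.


Steady-state mass balance on the main outlet: F_out = F_in - F_removed
F_out = 874 - 311
F_out = 563 kg/hr


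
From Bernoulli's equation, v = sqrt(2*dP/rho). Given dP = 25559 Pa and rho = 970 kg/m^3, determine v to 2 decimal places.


v = sqrt(2*dP/rho)
v = sqrt(2*25559/970)
v = sqrt(52.698969)
v = 7.26 m/s


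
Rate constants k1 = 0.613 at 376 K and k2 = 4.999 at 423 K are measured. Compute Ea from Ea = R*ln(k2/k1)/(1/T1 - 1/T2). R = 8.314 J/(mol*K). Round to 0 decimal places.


Ea = R * ln(k2/k1) / (1/T1 - 1/T2)
ln(k2/k1) = ln(4.999/0.613) = 2.0986282
1/T1 - 1/T2 = 1/376 - 1/423 = 0.000295508274
Ea = 8.314 * 2.0986282 / 0.000295508274
Ea = 59044 J/mol


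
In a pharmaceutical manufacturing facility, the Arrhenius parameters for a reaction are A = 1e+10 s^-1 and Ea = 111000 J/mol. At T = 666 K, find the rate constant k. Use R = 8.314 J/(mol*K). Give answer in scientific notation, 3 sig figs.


k = A * exp(-Ea/(R*T))
k = 1e+10 * exp(-111000 / (8.314 * 666))
k = 1e+10 * exp(-20.046508)
k = 1.97e+01


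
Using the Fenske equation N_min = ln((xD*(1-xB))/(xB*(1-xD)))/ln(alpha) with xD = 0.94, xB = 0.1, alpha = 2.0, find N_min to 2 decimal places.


N_min = ln((xD*(1-xB))/(xB*(1-xD))) / ln(alpha)
Numerator inside ln: 0.846 / 0.006 = 141.0
ln(141.0) = 4.94876
ln(alpha) = ln(2.0) = 0.693147
N_min = 4.94876 / 0.693147 = 7.14


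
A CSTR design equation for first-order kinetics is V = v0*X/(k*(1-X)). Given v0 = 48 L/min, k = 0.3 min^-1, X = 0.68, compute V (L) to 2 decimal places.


V = v0 * X / (k * (1 - X))
V = 48 * 0.68 / (0.3 * (1 - 0.68))
V = 32.64 / (0.3 * 0.32)
V = 32.64 / 0.096
V = 340.00 L


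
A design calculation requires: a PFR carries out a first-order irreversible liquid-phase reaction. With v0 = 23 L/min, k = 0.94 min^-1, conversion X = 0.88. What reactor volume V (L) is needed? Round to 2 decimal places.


V = (v0/k) * ln(1/(1-X))
V = (23/0.94) * ln(1/(1-0.88))
V = 24.468085 * ln(8.333333)
V = 24.468085 * 2.120263
V = 51.88 L


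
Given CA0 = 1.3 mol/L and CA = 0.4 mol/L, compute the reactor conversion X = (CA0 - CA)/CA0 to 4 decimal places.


X = (CA0 - CA) / CA0
X = (1.3 - 0.4) / 1.3
X = 0.9 / 1.3
X = 0.6923


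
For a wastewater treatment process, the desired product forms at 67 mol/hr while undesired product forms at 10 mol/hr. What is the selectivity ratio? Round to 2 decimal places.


S = desired product rate / undesired product rate
S = 67 / 10
S = 6.70


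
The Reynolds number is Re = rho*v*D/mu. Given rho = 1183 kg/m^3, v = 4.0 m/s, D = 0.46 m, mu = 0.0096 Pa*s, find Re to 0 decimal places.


Re = rho * v * D / mu
Re = 1183 * 4.0 * 0.46 / 0.0096
Re = 2176.72 / 0.0096
Re = 226742


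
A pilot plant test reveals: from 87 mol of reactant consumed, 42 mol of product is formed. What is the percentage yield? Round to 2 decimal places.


Yield = (moles product / moles consumed) * 100%
Yield = (42 / 87) * 100
Yield = 0.4828 * 100
Yield = 48.28%


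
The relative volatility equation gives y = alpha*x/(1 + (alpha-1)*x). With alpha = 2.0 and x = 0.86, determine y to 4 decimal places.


y = alpha*x / (1 + (alpha-1)*x)
y = 2.0*0.86 / (1 + (2.0-1)*0.86)
y = 1.72 / (1 + 0.86)
y = 1.72 / 1.86
y = 0.9247


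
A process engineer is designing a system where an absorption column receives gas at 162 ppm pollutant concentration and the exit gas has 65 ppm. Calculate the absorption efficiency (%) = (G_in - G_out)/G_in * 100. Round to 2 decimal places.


Efficiency = (G_in - G_out) / G_in * 100%
Efficiency = (162 - 65) / 162 * 100
Efficiency = 97 / 162 * 100
Efficiency = 59.88%


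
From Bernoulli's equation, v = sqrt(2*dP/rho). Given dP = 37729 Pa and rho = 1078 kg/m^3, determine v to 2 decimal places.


v = sqrt(2*dP/rho)
v = sqrt(2*37729/1078)
v = sqrt(69.998145)
v = 8.37 m/s


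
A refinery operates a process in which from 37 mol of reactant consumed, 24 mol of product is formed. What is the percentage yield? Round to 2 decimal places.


Yield = (moles product / moles consumed) * 100%
Yield = (24 / 37) * 100
Yield = 0.6486 * 100
Yield = 64.86%


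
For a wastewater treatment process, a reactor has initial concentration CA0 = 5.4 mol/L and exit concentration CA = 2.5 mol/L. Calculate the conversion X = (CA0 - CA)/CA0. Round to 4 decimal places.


X = (CA0 - CA) / CA0
X = (5.4 - 2.5) / 5.4
X = 2.9 / 5.4
X = 0.5370


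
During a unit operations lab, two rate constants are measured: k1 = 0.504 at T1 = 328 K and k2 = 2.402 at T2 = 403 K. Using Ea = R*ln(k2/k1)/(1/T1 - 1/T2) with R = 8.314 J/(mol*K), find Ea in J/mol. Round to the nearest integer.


Ea = R * ln(k2/k1) / (1/T1 - 1/T2)
ln(k2/k1) = ln(2.402/0.504) = 1.5614807
1/T1 - 1/T2 = 1/328 - 1/403 = 0.00056739091
Ea = 8.314 * 1.5614807 / 0.00056739091
Ea = 22880 J/mol


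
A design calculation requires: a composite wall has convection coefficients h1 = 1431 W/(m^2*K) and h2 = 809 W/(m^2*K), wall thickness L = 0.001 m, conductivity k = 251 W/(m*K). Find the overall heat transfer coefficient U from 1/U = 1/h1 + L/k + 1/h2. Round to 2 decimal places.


1/U = 1/h1 + L/k + 1/h2
1/U = 1/1431 + 0.001/251 + 1/809
1/U = 0.000698812 + 3.9841e-06 + 0.0012360939
1/U = 0.00193889
U = 515.76 W/(m^2*K)


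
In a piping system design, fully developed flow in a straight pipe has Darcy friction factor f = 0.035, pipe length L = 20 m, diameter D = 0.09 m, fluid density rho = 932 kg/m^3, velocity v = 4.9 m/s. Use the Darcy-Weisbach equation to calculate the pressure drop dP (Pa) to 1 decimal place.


dP = f * (L/D) * (rho*v^2/2)
dP = 0.035 * (20/0.09) * (932*4.9^2/2)
L/D = 222.22222222
rho*v^2/2 = 932*24.01/2 = 11188.66
dP = 0.035 * 222.22222222 * 11188.66
dP = 87022.9 Pa


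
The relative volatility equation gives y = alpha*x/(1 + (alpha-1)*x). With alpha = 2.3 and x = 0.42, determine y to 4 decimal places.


y = alpha*x / (1 + (alpha-1)*x)
y = 2.3*0.42 / (1 + (2.3-1)*0.42)
y = 0.966 / (1 + 0.546)
y = 0.966 / 1.546
y = 0.6248


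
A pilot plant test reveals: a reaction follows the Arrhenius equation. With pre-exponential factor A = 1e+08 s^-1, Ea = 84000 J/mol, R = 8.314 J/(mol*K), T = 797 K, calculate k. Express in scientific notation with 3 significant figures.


k = A * exp(-Ea/(R*T))
k = 1e+08 * exp(-84000 / (8.314 * 797))
k = 1e+08 * exp(-12.676838)
k = 3.12e+02


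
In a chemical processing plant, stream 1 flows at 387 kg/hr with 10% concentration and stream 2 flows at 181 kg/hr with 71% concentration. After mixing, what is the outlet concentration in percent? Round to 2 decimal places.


Mass balance on solute: F1*x1 + F2*x2 = F3*x3
F3 = F1 + F2 = 387 + 181 = 568 kg/hr
x3 = (F1*x1 + F2*x2)/F3
x3 = (387*0.1 + 181*0.71) / 568
x3 = 29.44%


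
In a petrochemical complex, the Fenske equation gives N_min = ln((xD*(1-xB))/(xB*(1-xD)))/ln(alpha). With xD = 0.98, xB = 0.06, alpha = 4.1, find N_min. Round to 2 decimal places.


N_min = ln((xD*(1-xB))/(xB*(1-xD))) / ln(alpha)
Numerator inside ln: 0.9212 / 0.0012 = 767.666667
ln(767.666667) = 6.643356
ln(alpha) = ln(4.1) = 1.410987
N_min = 6.643356 / 1.410987 = 4.71


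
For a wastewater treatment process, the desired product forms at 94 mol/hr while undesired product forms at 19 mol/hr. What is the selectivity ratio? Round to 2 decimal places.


S = desired product rate / undesired product rate
S = 94 / 19
S = 4.95


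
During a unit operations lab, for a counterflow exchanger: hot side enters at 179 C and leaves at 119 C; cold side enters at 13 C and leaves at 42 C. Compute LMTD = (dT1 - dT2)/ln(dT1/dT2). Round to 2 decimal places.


dT1 = Th_in - Tc_out = 179 - 42 = 137
dT2 = Th_out - Tc_in = 119 - 13 = 106
LMTD = (dT1 - dT2) / ln(dT1/dT2)
LMTD = (137 - 106) / ln(137/106)
LMTD = 120.84 K


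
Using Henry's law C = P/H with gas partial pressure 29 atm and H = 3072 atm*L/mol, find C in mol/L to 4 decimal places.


C = P / H
C = 29 / 3072
C = 0.0094 mol/L


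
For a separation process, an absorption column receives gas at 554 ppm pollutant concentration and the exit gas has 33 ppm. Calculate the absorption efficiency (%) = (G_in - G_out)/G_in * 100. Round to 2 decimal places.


Efficiency = (G_in - G_out) / G_in * 100%
Efficiency = (554 - 33) / 554 * 100
Efficiency = 521 / 554 * 100
Efficiency = 94.04%


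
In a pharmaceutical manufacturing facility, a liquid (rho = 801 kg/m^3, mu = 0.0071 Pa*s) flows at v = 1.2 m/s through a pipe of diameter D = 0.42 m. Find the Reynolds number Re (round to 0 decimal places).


Re = rho * v * D / mu
Re = 801 * 1.2 * 0.42 / 0.0071
Re = 403.704 / 0.0071
Re = 56860


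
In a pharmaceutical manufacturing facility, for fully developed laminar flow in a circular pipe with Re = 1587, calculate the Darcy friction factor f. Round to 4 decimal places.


f = 64 / Re
f = 64 / 1587
f = 0.0403


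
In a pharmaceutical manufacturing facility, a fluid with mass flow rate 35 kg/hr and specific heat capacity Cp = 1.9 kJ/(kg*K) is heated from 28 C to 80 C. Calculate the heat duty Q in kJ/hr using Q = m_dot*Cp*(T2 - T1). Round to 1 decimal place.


Q = m_dot * Cp * (T2 - T1)
Q = 35 * 1.9 * (80 - 28)
Q = 35 * 1.9 * 52
Q = 3458.0 kJ/hr


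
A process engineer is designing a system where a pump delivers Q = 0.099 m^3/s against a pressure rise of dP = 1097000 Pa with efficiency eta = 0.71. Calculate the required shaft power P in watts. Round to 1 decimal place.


P = Q * dP / eta
P = 0.099 * 1097000 / 0.71
P = 108603.0 / 0.71
P = 152962.0 W


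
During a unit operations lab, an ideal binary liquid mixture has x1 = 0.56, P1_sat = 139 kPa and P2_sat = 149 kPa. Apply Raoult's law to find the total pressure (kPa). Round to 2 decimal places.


P = x1*P1_sat + x2*P2_sat
x2 = 1 - x1 = 1 - 0.56 = 0.44
P = 0.56*139 + 0.44*149
P = 77.84 + 65.56
P = 143.40 kPa


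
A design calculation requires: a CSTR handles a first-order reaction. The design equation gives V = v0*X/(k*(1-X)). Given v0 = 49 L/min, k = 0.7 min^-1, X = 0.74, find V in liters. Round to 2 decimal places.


V = v0 * X / (k * (1 - X))
V = 49 * 0.74 / (0.7 * (1 - 0.74))
V = 36.26 / (0.7 * 0.26)
V = 36.26 / 0.182
V = 199.23 L


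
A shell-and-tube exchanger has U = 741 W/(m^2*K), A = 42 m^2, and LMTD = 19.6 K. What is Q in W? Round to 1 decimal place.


Q = U * A * LMTD
Q = 741 * 42 * 19.6
Q = 609991.2 W


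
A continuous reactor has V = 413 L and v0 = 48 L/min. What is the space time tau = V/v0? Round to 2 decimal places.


tau = V / v0
tau = 413 / 48
tau = 8.60 min


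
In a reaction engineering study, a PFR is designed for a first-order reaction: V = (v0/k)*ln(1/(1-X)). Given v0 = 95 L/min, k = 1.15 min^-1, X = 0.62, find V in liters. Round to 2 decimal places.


V = (v0/k) * ln(1/(1-X))
V = (95/1.15) * ln(1/(1-0.62))
V = 82.608696 * ln(2.631579)
V = 82.608696 * 0.967584
V = 79.93 L


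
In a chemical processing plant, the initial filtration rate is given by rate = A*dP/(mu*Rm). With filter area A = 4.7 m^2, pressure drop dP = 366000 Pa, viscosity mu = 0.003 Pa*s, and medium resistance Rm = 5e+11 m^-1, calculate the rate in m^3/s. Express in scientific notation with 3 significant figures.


rate = A * dP / (mu * Rm)
rate = 4.7 * 366000 / (0.003 * 5e+11)
rate = 1720200.0 / 1.500e+09
rate = 1.15e-03 m^3/s


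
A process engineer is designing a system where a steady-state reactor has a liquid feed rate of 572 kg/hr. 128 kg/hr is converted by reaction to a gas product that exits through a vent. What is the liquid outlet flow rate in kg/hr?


Steady-state mass balance on the main outlet: F_out = F_in - F_removed
F_out = 572 - 128
F_out = 444 kg/hr


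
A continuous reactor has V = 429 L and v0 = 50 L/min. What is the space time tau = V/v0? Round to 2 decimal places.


tau = V / v0
tau = 429 / 50
tau = 8.58 min


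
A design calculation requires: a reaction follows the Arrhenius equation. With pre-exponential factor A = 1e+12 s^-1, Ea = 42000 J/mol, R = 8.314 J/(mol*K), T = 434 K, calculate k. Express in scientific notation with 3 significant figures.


k = A * exp(-Ea/(R*T))
k = 1e+12 * exp(-42000 / (8.314 * 434))
k = 1e+12 * exp(-11.639908)
k = 8.81e+06


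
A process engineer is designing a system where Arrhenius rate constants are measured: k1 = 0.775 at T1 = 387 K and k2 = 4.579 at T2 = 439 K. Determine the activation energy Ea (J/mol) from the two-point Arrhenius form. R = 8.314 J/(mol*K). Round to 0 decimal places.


Ea = R * ln(k2/k1) / (1/T1 - 1/T2)
ln(k2/k1) = ln(4.579/0.775) = 1.7763729
1/T1 - 1/T2 = 1/387 - 1/439 = 0.000306075
Ea = 8.314 * 1.7763729 / 0.000306075
Ea = 48252 J/mol


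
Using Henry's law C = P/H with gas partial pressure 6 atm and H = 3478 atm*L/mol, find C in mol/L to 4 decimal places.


C = P / H
C = 6 / 3478
C = 0.0017 mol/L


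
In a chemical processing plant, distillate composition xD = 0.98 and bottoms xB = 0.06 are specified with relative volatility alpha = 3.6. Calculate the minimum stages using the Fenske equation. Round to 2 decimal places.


N_min = ln((xD*(1-xB))/(xB*(1-xD))) / ln(alpha)
Numerator inside ln: 0.9212 / 0.0012 = 767.666667
ln(767.666667) = 6.643356
ln(alpha) = ln(3.6) = 1.280934
N_min = 6.643356 / 1.280934 = 5.19


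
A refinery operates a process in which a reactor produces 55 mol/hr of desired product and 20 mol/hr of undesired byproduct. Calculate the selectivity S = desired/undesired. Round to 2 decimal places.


S = desired product rate / undesired product rate
S = 55 / 20
S = 2.75


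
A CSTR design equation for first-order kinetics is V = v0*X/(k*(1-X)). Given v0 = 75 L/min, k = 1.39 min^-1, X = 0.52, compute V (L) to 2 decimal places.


V = v0 * X / (k * (1 - X))
V = 75 * 0.52 / (1.39 * (1 - 0.52))
V = 39.0 / (1.39 * 0.48)
V = 39.0 / 0.6672
V = 58.45 L


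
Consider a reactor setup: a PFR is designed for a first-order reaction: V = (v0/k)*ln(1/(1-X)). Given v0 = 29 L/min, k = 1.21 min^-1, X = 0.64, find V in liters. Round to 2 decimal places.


V = (v0/k) * ln(1/(1-X))
V = (29/1.21) * ln(1/(1-0.64))
V = 23.966942 * ln(2.777778)
V = 23.966942 * 1.021651
V = 24.49 L


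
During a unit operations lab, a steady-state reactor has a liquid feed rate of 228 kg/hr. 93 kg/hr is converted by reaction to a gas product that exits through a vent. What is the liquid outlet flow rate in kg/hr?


Steady-state mass balance on the main outlet: F_out = F_in - F_removed
F_out = 228 - 93
F_out = 135 kg/hr


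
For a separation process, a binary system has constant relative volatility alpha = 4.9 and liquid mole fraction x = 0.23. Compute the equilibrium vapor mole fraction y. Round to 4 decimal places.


y = alpha*x / (1 + (alpha-1)*x)
y = 4.9*0.23 / (1 + (4.9-1)*0.23)
y = 1.127 / (1 + 0.897)
y = 1.127 / 1.897
y = 0.5941


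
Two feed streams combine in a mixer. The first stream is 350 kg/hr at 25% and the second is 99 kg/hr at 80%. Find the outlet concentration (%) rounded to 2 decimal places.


Mass balance on solute: F1*x1 + F2*x2 = F3*x3
F3 = F1 + F2 = 350 + 99 = 449 kg/hr
x3 = (F1*x1 + F2*x2)/F3
x3 = (350*0.25 + 99*0.8) / 449
x3 = 37.13%


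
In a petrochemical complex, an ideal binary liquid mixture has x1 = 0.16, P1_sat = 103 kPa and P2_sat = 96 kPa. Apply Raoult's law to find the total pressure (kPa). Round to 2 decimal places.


P = x1*P1_sat + x2*P2_sat
x2 = 1 - x1 = 1 - 0.16 = 0.84
P = 0.16*103 + 0.84*96
P = 16.48 + 80.64
P = 97.12 kPa


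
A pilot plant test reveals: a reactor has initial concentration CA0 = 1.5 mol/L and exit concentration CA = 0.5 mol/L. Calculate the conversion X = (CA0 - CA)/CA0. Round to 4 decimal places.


X = (CA0 - CA) / CA0
X = (1.5 - 0.5) / 1.5
X = 1.0 / 1.5
X = 0.6667


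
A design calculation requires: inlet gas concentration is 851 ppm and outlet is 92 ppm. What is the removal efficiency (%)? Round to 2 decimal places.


Efficiency = (G_in - G_out) / G_in * 100%
Efficiency = (851 - 92) / 851 * 100
Efficiency = 759 / 851 * 100
Efficiency = 89.19%


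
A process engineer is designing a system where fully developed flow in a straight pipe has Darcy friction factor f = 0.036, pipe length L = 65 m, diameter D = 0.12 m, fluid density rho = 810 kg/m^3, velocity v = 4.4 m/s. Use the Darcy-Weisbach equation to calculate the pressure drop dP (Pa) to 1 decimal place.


dP = f * (L/D) * (rho*v^2/2)
dP = 0.036 * (65/0.12) * (810*4.4^2/2)
L/D = 541.66666667
rho*v^2/2 = 810*19.36/2 = 7840.8
dP = 0.036 * 541.66666667 * 7840.8
dP = 152895.6 Pa


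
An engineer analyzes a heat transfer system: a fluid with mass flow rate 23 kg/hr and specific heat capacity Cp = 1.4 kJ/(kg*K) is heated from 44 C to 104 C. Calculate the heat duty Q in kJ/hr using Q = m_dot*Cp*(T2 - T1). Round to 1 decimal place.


Q = m_dot * Cp * (T2 - T1)
Q = 23 * 1.4 * (104 - 44)
Q = 23 * 1.4 * 60
Q = 1932.0 kJ/hr


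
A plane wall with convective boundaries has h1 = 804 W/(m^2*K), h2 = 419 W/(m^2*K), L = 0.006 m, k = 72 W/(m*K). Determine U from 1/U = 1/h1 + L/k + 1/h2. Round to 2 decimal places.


1/U = 1/h1 + L/k + 1/h2
1/U = 1/804 + 0.006/72 + 1/419
1/U = 0.0012437811 + 8.33333e-05 + 0.0023866348
1/U = 0.0037137492
U = 269.27 W/(m^2*K)


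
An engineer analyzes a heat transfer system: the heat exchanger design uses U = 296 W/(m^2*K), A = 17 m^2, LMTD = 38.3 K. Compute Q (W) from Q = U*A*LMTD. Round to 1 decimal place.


Q = U * A * LMTD
Q = 296 * 17 * 38.3
Q = 192725.6 W


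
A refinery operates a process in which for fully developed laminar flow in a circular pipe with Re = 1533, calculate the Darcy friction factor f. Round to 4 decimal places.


f = 64 / Re
f = 64 / 1533
f = 0.0417


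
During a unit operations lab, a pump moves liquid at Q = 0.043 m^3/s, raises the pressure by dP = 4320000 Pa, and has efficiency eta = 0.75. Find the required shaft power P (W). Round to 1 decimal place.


P = Q * dP / eta
P = 0.043 * 4320000 / 0.75
P = 185760.0 / 0.75
P = 247680.0 W


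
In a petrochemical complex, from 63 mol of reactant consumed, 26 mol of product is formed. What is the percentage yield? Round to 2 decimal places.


Yield = (moles product / moles consumed) * 100%
Yield = (26 / 63) * 100
Yield = 0.4127 * 100
Yield = 41.27%


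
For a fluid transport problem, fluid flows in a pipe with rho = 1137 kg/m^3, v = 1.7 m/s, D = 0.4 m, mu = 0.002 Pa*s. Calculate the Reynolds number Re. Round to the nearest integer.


Re = rho * v * D / mu
Re = 1137 * 1.7 * 0.4 / 0.002
Re = 773.16 / 0.002
Re = 386580


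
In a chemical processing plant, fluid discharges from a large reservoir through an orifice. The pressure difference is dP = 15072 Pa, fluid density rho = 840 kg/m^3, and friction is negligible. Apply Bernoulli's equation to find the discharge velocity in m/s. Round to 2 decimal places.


v = sqrt(2*dP/rho)
v = sqrt(2*15072/840)
v = sqrt(35.885714)
v = 5.99 m/s


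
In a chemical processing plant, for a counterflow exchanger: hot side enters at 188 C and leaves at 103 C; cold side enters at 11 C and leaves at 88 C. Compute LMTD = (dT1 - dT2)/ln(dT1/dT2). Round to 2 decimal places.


dT1 = Th_in - Tc_out = 188 - 88 = 100
dT2 = Th_out - Tc_in = 103 - 11 = 92
LMTD = (dT1 - dT2) / ln(dT1/dT2)
LMTD = (100 - 92) / ln(100/92)
LMTD = 95.94 K


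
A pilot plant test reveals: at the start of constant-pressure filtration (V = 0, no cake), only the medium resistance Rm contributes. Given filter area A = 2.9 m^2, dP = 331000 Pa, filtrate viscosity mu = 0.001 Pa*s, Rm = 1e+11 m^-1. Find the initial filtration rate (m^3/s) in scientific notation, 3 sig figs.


rate = A * dP / (mu * Rm)
rate = 2.9 * 331000 / (0.001 * 1e+11)
rate = 959900.0 / 1.000e+08
rate = 9.60e-03 m^3/s


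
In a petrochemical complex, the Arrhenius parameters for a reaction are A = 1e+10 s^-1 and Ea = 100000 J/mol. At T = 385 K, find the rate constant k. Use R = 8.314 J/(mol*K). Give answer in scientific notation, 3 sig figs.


k = A * exp(-Ea/(R*T))
k = 1e+10 * exp(-100000 / (8.314 * 385))
k = 1e+10 * exp(-31.241311)
k = 2.70e-04


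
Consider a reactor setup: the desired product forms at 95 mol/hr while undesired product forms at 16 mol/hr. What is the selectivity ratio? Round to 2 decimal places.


S = desired product rate / undesired product rate
S = 95 / 16
S = 5.94


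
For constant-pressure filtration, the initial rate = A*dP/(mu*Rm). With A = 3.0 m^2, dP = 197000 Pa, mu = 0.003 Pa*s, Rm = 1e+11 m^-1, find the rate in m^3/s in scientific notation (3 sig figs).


rate = A * dP / (mu * Rm)
rate = 3.0 * 197000 / (0.003 * 1e+11)
rate = 591000.0 / 3.000e+08
rate = 1.97e-03 m^3/s


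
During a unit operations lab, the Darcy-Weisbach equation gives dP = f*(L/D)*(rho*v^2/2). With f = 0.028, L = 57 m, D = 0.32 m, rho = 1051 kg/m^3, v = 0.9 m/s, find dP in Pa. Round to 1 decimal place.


dP = f * (L/D) * (rho*v^2/2)
dP = 0.028 * (57/0.32) * (1051*0.9^2/2)
L/D = 178.125
rho*v^2/2 = 1051*0.81/2 = 425.655
dP = 0.028 * 178.125 * 425.655
dP = 2123.0 Pa


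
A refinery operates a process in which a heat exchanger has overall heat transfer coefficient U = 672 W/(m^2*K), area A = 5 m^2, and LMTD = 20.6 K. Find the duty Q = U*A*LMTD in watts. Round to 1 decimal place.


Q = U * A * LMTD
Q = 672 * 5 * 20.6
Q = 69216.0 W


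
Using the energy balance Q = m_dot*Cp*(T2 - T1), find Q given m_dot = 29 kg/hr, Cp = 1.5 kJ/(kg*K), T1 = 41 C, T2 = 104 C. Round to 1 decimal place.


Q = m_dot * Cp * (T2 - T1)
Q = 29 * 1.5 * (104 - 41)
Q = 29 * 1.5 * 63
Q = 2740.5 kJ/hr


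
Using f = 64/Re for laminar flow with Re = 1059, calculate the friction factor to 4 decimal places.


f = 64 / Re
f = 64 / 1059
f = 0.0604


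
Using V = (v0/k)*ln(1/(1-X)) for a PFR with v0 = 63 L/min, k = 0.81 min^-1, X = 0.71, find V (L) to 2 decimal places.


V = (v0/k) * ln(1/(1-X))
V = (63/0.81) * ln(1/(1-0.71))
V = 77.777778 * ln(3.448276)
V = 77.777778 * 1.237874
V = 96.28 L


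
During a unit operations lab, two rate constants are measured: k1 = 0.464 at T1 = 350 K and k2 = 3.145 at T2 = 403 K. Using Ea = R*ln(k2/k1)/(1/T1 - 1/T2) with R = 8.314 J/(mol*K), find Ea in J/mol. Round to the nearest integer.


Ea = R * ln(k2/k1) / (1/T1 - 1/T2)
ln(k2/k1) = ln(3.145/0.464) = 1.9136846
1/T1 - 1/T2 = 1/350 - 1/403 = 0.000375753279
Ea = 8.314 * 1.9136846 / 0.000375753279
Ea = 42343 J/mol


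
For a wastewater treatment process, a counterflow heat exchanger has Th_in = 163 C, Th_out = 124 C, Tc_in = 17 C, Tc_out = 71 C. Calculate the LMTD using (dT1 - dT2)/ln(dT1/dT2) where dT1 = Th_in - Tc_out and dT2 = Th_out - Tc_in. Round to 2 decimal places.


dT1 = Th_in - Tc_out = 163 - 71 = 92
dT2 = Th_out - Tc_in = 124 - 17 = 107
LMTD = (dT1 - dT2) / ln(dT1/dT2)
LMTD = (92 - 107) / ln(92/107)
LMTD = 99.31 K


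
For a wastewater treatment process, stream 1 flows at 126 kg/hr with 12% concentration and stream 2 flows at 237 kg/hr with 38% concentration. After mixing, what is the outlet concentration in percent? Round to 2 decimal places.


Mass balance on solute: F1*x1 + F2*x2 = F3*x3
F3 = F1 + F2 = 126 + 237 = 363 kg/hr
x3 = (F1*x1 + F2*x2)/F3
x3 = (126*0.12 + 237*0.38) / 363
x3 = 28.98%


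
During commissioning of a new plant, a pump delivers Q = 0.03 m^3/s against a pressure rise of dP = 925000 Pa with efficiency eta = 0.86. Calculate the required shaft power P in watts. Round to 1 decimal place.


P = Q * dP / eta
P = 0.03 * 925000 / 0.86
P = 27750.0 / 0.86
P = 32267.4 W


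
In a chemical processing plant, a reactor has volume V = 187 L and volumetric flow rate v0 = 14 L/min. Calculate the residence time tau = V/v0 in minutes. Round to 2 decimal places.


tau = V / v0
tau = 187 / 14
tau = 13.36 min


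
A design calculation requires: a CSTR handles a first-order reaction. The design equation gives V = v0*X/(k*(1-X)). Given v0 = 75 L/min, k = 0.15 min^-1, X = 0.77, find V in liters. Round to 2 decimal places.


V = v0 * X / (k * (1 - X))
V = 75 * 0.77 / (0.15 * (1 - 0.77))
V = 57.75 / (0.15 * 0.23)
V = 57.75 / 0.0345
V = 1673.91 L


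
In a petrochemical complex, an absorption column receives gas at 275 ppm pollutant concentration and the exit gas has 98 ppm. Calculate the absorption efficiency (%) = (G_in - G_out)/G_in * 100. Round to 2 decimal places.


Efficiency = (G_in - G_out) / G_in * 100%
Efficiency = (275 - 98) / 275 * 100
Efficiency = 177 / 275 * 100
Efficiency = 64.36%


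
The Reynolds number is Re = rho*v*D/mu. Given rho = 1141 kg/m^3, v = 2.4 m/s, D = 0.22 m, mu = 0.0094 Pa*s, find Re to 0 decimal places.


Re = rho * v * D / mu
Re = 1141 * 2.4 * 0.22 / 0.0094
Re = 602.448 / 0.0094
Re = 64090


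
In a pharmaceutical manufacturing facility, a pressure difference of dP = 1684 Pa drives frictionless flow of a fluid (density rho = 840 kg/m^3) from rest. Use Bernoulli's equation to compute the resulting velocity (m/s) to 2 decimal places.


v = sqrt(2*dP/rho)
v = sqrt(2*1684/840)
v = sqrt(4.009524)
v = 2.00 m/s


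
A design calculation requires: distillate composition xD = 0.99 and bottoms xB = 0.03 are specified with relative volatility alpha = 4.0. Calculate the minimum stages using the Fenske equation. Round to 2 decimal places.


N_min = ln((xD*(1-xB))/(xB*(1-xD))) / ln(alpha)
Numerator inside ln: 0.9603 / 0.0003 = 3201.0
ln(3201.0) = 8.071219
ln(alpha) = ln(4.0) = 1.386294
N_min = 8.071219 / 1.386294 = 5.82


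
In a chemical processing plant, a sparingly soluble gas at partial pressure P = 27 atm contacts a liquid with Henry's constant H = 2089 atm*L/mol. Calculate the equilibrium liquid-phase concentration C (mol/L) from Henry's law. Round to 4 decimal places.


C = P / H
C = 27 / 2089
C = 0.0129 mol/L


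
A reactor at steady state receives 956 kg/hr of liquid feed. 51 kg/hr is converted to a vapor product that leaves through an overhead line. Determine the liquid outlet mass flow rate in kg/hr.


Steady-state mass balance on the main outlet: F_out = F_in - F_removed
F_out = 956 - 51
F_out = 905 kg/hr


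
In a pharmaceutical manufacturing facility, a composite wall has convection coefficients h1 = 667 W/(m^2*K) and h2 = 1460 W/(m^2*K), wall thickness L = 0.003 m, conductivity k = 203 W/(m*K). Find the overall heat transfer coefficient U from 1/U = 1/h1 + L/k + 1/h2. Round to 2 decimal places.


1/U = 1/h1 + L/k + 1/h2
1/U = 1/667 + 0.003/203 + 1/1460
1/U = 0.0014992504 + 1.47783e-05 + 0.0006849315
1/U = 0.0021989602
U = 454.76 W/(m^2*K)
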